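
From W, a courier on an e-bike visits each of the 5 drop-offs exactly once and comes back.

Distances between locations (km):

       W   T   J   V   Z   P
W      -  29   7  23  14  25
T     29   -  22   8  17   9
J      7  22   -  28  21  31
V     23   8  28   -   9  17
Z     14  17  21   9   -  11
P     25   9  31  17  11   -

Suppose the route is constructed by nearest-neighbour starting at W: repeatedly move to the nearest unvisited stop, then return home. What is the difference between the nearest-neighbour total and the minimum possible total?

2 km longer than the optimal tour.

W: J=7, Z=14, V=23, P=25, T=29 ⇒ J
J: Z=21, T=22, V=28, P=31 ⇒ Z
Z: V=9, P=11, T=17 ⇒ V
V: T=8, P=17 ⇒ T
T: P=9 ⇒ P
NN route W → J → Z → V → T → P → W costs 79.
Optimal: W → J → V → T → P → Z → W costs 77 (by enumerating all 60 distinct tours).
Excess = 79 − 77 = 2.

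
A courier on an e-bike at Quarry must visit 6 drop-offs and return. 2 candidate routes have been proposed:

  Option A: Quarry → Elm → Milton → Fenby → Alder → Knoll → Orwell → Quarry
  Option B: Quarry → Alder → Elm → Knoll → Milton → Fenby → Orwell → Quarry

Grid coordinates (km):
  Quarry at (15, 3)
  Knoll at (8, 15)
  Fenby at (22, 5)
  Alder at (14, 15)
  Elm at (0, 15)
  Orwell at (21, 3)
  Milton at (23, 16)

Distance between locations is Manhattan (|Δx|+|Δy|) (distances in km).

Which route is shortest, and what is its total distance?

72 km — Option B is the shortest.

Option A: 27 + 24 + 12 + 18 + 6 + 25 + 6 = 118
Option B: 13 + 14 + 8 + 16 + 12 + 3 + 6 = 72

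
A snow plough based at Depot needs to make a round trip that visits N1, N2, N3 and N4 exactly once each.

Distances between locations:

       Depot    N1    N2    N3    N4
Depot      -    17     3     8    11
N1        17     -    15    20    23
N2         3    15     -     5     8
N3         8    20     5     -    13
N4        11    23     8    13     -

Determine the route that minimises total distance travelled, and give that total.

61 — the shortest possible round trip.

There are 12 distinct closed tours to check (reversals are equivalent).
Depot→N1→N2→N3→N4→Depot: 17+15+5+13+11 = 61
Depot→N1→N2→N4→N3→Depot: 17+15+8+13+8 = 61
Depot→N1→N3→N2→N4→Depot: 17+20+5+8+11 = 61
Depot→N1→N3→N4→N2→Depot: 17+20+13+8+3 = 61
Depot→N1→N4→N2→N3→Depot: 17+23+8+5+8 = 61
Depot→N1→N4→N3→N2→Depot: 17+23+13+5+3 = 61
Depot→N2→N1→N3→N4→Depot: 3+15+20+13+11 = 62
Depot→N2→N1→N4→N3→Depot: 3+15+23+13+8 = 62
Depot→N2→N3→N1→N4→Depot: 3+5+20+23+11 = 62
Depot→N2→N4→N1→N3→Depot: 3+8+23+20+8 = 62
Depot→N3→N1→N2→N4→Depot: 8+20+15+8+11 = 62
Depot→N3→N2→N1→N4→Depot: 8+5+15+23+11 = 62
The minimum is 61.
One optimal route: Depot → N1 → N2 → N3 → N4 → Depot (or its reverse).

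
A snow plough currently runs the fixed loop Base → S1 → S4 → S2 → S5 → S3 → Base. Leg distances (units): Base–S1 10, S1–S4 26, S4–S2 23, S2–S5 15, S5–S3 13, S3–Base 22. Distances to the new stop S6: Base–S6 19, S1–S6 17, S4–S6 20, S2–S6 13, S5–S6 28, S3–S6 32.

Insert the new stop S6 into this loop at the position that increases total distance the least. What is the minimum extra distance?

Insertion cost between consecutive stops i–j is d(i,S6) + d(S6,j) − d(i,j):
  between Base and S1: 19 + 17 − 10 = 26
  between S1 and S4: 17 + 20 − 26 = 11
  between S4 and S2: 20 + 13 − 23 = 10
  between S2 and S5: 13 + 28 − 15 = 26
  between S5 and S3: 28 + 32 − 13 = 47
  between S3 and Base: 32 + 19 − 22 = 29
Cheapest insertion is between S4 and S2, adding 10.
New total = 109 + 10 = 119.

Adding 10 by placing S6 on the S4–S2 leg.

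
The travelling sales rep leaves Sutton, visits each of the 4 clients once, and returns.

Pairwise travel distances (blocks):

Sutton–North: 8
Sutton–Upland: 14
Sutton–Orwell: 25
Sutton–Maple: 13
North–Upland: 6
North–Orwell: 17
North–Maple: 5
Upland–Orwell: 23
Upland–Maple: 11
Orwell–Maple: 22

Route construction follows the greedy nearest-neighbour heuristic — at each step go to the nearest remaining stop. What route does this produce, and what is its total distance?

Nearest-neighbour total = 72 blocks; route Sutton → North → Maple → Upland → Orwell → Sutton.

Sutton → [North:8 / Maple:13 / Upland:14 / Orwell:25] → North (8)
North → [Maple:5 / Upland:6 / Orwell:17] → Maple (5)
Maple → [Upland:11 / Orwell:22] → Upland (11)
Upland → [Orwell:23] → Orwell (23)
Return Orwell→Sutton: 25.
Total = 8 + 5 + 11 + 23 + 25 = 72.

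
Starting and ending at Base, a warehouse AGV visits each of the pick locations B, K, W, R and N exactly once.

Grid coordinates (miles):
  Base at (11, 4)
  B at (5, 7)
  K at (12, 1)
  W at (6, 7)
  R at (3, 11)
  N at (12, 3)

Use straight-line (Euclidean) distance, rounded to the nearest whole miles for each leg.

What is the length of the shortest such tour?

There are 60 distinct closed tours to check (reversals are equivalent).
Base→B→K→W→R→N→Base: 7+9+8+5+12+1 = 42
Base→B→K→W→N→R→Base: 7+9+8+7+12+11 = 54
Base→B→K→R→W→N→Base: 7+9+13+5+7+1 = 42
Base→B→K→R→N→W→Base: 7+9+13+12+7+6 = 54
Base→B→K→N→W→R→Base: 7+9+2+7+5+11 = 41
Base→B→K→N→R→W→Base: 7+9+2+12+5+6 = 41
Base→B→W→K→R→N→Base: 7+1+8+13+12+1 = 42
Base→B→W→K→N→R→Base: 7+1+8+2+12+11 = 41
Base→B→W→R→K→N→Base: 7+1+5+13+2+1 = 29
Base→B→W→R→N→K→Base: 7+1+5+12+2+3 = 30
Base→B→W→N→K→R→Base: 7+1+7+2+13+11 = 41
Base→B→W→N→R→K→Base: 7+1+7+12+13+3 = 43
Base→B→R→K→W→N→Base: 7+4+13+8+7+1 = 40
Base→B→R→K→N→W→Base: 7+4+13+2+7+6 = 39
… (46 more)
Base→B→R→W→K→N→Base: 7+4+5+8+2+1 = 27  ← best
The minimum is 27.
One optimal route: Base → B → R → W → K → N → Base (or its reverse).

Shortest round trip = 27 miles.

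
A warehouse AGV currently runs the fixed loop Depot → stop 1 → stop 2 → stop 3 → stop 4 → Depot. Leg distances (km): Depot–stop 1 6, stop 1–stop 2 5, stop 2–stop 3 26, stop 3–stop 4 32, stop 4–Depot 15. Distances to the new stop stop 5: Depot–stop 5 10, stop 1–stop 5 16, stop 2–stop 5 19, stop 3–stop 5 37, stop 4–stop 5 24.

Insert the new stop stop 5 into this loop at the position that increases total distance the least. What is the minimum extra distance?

Insertion cost between consecutive stops i–j is d(i,stop 5) + d(stop 5,j) − d(i,j):
  between Depot and stop 1: 10 + 16 − 6 = 20
  between stop 1 and stop 2: 16 + 19 − 5 = 30
  between stop 2 and stop 3: 19 + 37 − 26 = 30
  between stop 3 and stop 4: 37 + 24 − 32 = 29
  between stop 4 and Depot: 24 + 10 − 15 = 19
Cheapest insertion is between stop 4 and Depot, adding 19.
New total = 84 + 19 = 103.

+19 km — insert stop 5 between stop 4 and Depot.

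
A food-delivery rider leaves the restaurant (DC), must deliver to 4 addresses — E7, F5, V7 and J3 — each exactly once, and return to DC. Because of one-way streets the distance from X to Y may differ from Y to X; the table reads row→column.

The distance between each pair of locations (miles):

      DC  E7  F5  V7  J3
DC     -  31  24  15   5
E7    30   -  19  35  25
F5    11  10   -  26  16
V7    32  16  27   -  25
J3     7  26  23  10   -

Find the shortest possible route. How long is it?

Shortest round trip = 61 miles.

DC - E7 - F5 - V7 - J3 - DC: 31+19+26+25+7 = 108
DC - E7 - F5 - J3 - V7 - DC: 31+19+16+10+32 = 108
DC - E7 - V7 - F5 - J3 - DC: 31+35+27+16+7 = 116
DC - E7 - V7 - J3 - F5 - DC: 31+35+25+23+11 = 125
DC - E7 - J3 - F5 - V7 - DC: 31+25+23+26+32 = 137
DC - E7 - J3 - V7 - F5 - DC: 31+25+10+27+11 = 104
DC - F5 - E7 - V7 - J3 - DC: 24+10+35+25+7 = 101
DC - F5 - E7 - J3 - V7 - DC: 24+10+25+10+32 = 101
DC - F5 - V7 - E7 - J3 - DC: 24+26+16+25+7 = 98
DC - F5 - V7 - J3 - E7 - DC: 24+26+25+26+30 = 131
DC - F5 - J3 - E7 - V7 - DC: 24+16+26+35+32 = 133
DC - F5 - J3 - V7 - E7 - DC: 24+16+10+16+30 = 96
DC - V7 - E7 - F5 - J3 - DC: 15+16+19+16+7 = 73
DC - V7 - E7 - J3 - F5 - DC: 15+16+25+23+11 = 90
… (10 more)
DC - J3 - V7 - E7 - F5 - DC: 5+10+16+19+11 = 61  ← best
The minimum is 61.
One optimal route: DC → J3 → V7 → E7 → F5 → DC.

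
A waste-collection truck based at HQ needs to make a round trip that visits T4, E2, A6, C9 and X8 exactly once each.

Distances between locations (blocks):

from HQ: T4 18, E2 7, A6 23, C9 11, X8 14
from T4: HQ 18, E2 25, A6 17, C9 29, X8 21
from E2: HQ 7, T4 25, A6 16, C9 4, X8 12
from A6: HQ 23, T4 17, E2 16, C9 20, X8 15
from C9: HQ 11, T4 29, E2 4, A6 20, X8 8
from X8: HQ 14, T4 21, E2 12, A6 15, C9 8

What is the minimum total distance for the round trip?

Minimum total distance: 69 blocks.

HQ-T4-E2-A6-C9-X8-HQ: 18+25+16+20+8+14 = 101
HQ-T4-E2-A6-X8-C9-HQ: 18+25+16+15+8+11 = 93
HQ-T4-E2-C9-A6-X8-HQ: 18+25+4+20+15+14 = 96
HQ-T4-E2-C9-X8-A6-HQ: 18+25+4+8+15+23 = 93
HQ-T4-E2-X8-A6-C9-HQ: 18+25+12+15+20+11 = 101
HQ-T4-E2-X8-C9-A6-HQ: 18+25+12+8+20+23 = 106
HQ-T4-A6-E2-C9-X8-HQ: 18+17+16+4+8+14 = 77
HQ-T4-A6-E2-X8-C9-HQ: 18+17+16+12+8+11 = 82
HQ-T4-A6-C9-E2-X8-HQ: 18+17+20+4+12+14 = 85
HQ-T4-A6-C9-X8-E2-HQ: 18+17+20+8+12+7 = 82
HQ-T4-A6-X8-E2-C9-HQ: 18+17+15+12+4+11 = 77
HQ-T4-A6-X8-C9-E2-HQ: 18+17+15+8+4+7 = 69
HQ-T4-C9-E2-A6-X8-HQ: 18+29+4+16+15+14 = 96
HQ-T4-C9-E2-X8-A6-HQ: 18+29+4+12+15+23 = 101
… (46 more)
The minimum is 69.
One optimal route: HQ → T4 → A6 → X8 → C9 → E2 → HQ (or its reverse).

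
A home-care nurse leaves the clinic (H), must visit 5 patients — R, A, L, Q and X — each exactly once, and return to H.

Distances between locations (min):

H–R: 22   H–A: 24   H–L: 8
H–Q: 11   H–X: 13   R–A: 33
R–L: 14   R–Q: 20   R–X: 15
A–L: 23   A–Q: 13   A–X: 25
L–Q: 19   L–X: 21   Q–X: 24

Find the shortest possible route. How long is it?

H→R→A→L→Q→X→H: 22+33+23+19+24+13 = 134
H→R→A→L→X→Q→H: 22+33+23+21+24+11 = 134
H→R→A→Q→L→X→H: 22+33+13+19+21+13 = 121
H→R→A→Q→X→L→H: 22+33+13+24+21+8 = 121
H→R→A→X→L→Q→H: 22+33+25+21+19+11 = 131
H→R→A→X→Q→L→H: 22+33+25+24+19+8 = 131
H→R→L→A→Q→X→H: 22+14+23+13+24+13 = 109
H→R→L→A→X→Q→H: 22+14+23+25+24+11 = 119
H→R→L→Q→A→X→H: 22+14+19+13+25+13 = 106
H→R→L→Q→X→A→H: 22+14+19+24+25+24 = 128
H→R→L→X→A→Q→H: 22+14+21+25+13+11 = 106
H→R→L→X→Q→A→H: 22+14+21+24+13+24 = 118
H→R→Q→A→L→X→H: 22+20+13+23+21+13 = 112
H→R→Q→A→X→L→H: 22+20+13+25+21+8 = 109
… (46 more)
H→L→R→X→A→Q→H: 8+14+15+25+13+11 = 86  ← best
The minimum is 86.
One optimal route: H → L → R → X → A → Q → H (or its reverse).

Minimum total distance: 86 min.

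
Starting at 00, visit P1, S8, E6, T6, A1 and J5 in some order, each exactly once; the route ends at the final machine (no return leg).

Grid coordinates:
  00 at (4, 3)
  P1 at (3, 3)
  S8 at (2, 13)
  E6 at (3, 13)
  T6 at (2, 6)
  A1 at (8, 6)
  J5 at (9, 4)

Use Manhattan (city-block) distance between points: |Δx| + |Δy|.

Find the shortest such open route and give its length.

25 — the minimum one-way total.

There are 6! = 720 possible orderings.
00 - P1 - S8 - E6 - T6 - A1 - J5: 1+11+1+8+6+3 = 30
00 - P1 - S8 - E6 - T6 - J5 - A1: 1+11+1+8+9+3 = 33
00 - P1 - S8 - E6 - A1 - T6 - J5: 1+11+1+12+6+9 = 40
00 - P1 - S8 - E6 - A1 - J5 - T6: 1+11+1+12+3+9 = 37
00 - P1 - S8 - E6 - J5 - T6 - A1: 1+11+1+15+9+6 = 43
00 - P1 - S8 - E6 - J5 - A1 - T6: 1+11+1+15+3+6 = 37
00 - P1 - S8 - T6 - E6 - A1 - J5: 1+11+7+8+12+3 = 42
00 - P1 - S8 - T6 - E6 - J5 - A1: 1+11+7+8+15+3 = 45
… (712 more)
00 - P1 - J5 - A1 - T6 - S8 - E6: 1+7+3+6+7+1 = 25  ← best
The minimum is 25.
One shortest path: 00 → P1 → J5 → A1 → T6 → S8 → E6.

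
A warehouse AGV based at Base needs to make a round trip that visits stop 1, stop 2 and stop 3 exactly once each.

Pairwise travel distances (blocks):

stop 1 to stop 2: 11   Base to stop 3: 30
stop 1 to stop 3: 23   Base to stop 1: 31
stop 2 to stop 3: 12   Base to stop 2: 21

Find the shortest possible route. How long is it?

84 blocks — the shortest possible round trip.

There are 3 distinct closed tours to check (reversals are equivalent).
Base - stop 1 - stop 2 - stop 3 - Base: 31+11+12+30 = 84
Base - stop 1 - stop 3 - stop 2 - Base: 31+23+12+21 = 87
Base - stop 2 - stop 1 - stop 3 - Base: 21+11+23+30 = 85
The minimum is 84.
One optimal route: Base → stop 1 → stop 2 → stop 3 → Base (or its reverse).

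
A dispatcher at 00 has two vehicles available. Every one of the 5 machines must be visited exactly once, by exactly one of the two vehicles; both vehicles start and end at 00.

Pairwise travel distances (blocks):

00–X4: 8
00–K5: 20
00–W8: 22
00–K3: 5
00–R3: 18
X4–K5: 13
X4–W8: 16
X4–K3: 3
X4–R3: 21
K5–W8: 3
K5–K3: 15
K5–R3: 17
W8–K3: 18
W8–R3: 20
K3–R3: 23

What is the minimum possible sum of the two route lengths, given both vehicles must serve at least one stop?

Minimum combined distance: 72 blocks.

Check every non-empty split of the stops between the two vehicles; for each half take its own optimal tour:
  {X4} + {K5, W8, K3, R3}: 16 + 61 = 77
  {K5} + {X4, W8, K3, R3}: 40 + 62 = 102
  {X4, K5} + {W8, K3, R3}: 41 + 61 = 102
  {W8} + {X4, K5, K3, R3}: 44 + 56 = 100
  {X4, W8} + {K5, K3, R3}: 46 + 55 = 101
  {K5, W8} + {X4, K3, R3}: 45 + 47 = 92
  … (15 splits in total)
  {K3} + {X4, K5, W8, R3}: 10 + 62 = 72  ← best
Best: vehicle 1 00 → K3 → 00 = 10; vehicle 2 00 → X4 → K5 → W8 → R3 → 00 = 62; combined 72.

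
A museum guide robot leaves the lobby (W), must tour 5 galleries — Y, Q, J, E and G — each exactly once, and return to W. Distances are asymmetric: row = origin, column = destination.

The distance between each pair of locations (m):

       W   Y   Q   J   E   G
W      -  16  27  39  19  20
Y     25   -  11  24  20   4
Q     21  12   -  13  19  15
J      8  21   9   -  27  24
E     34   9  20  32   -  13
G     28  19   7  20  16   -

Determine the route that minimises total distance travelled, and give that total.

Shortest round trip = 60 m.

W-Y-Q-J-E-G-W: 16+11+13+27+13+28 = 108
W-Y-Q-J-G-E-W: 16+11+13+24+16+34 = 114
W-Y-Q-E-J-G-W: 16+11+19+32+24+28 = 130
W-Y-Q-E-G-J-W: 16+11+19+13+20+8 = 87
W-Y-Q-G-J-E-W: 16+11+15+20+27+34 = 123
W-Y-Q-G-E-J-W: 16+11+15+16+32+8 = 98
W-Y-J-Q-E-G-W: 16+24+9+19+13+28 = 109
W-Y-J-Q-G-E-W: 16+24+9+15+16+34 = 114
W-Y-J-E-Q-G-W: 16+24+27+20+15+28 = 130
W-Y-J-E-G-Q-W: 16+24+27+13+7+21 = 108
W-Y-J-G-Q-E-W: 16+24+24+7+19+34 = 124
W-Y-J-G-E-Q-W: 16+24+24+16+20+21 = 121
W-Y-E-Q-J-G-W: 16+20+20+13+24+28 = 121
W-Y-E-Q-G-J-W: 16+20+20+15+20+8 = 99
… (106 more)
W-E-Y-G-Q-J-W: 19+9+4+7+13+8 = 60  ← best
The minimum is 60.
One optimal route: W → E → Y → G → Q → J → W.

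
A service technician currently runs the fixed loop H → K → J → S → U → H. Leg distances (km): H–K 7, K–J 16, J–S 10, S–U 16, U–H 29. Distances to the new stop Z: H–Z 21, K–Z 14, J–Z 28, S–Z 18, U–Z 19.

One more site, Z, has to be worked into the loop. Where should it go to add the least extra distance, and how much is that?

Insertion cost between consecutive stops i–j is d(i,Z) + d(Z,j) − d(i,j):
  between H and K: 21 + 14 − 7 = 28
  between K and J: 14 + 28 − 16 = 26
  between J and S: 28 + 18 − 10 = 36
  between S and U: 18 + 19 − 16 = 21
  between U and H: 19 + 21 − 29 = 11
Cheapest insertion is between U and H, adding 11.
New total = 78 + 11 = 89.

+11 km — insert Z between U and H.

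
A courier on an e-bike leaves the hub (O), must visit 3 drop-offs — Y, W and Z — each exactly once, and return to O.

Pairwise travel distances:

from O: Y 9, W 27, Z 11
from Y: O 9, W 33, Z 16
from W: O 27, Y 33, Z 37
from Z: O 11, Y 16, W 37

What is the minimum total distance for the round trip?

Minimum total distance: 87.

There are 3 distinct closed tours to check (reversals are equivalent).
O→Y→W→Z→O: 9+33+37+11 = 90
O→Y→Z→W→O: 9+16+37+27 = 89
O→W→Y→Z→O: 27+33+16+11 = 87
The minimum is 87.
One optimal route: O → W → Y → Z → O (or its reverse).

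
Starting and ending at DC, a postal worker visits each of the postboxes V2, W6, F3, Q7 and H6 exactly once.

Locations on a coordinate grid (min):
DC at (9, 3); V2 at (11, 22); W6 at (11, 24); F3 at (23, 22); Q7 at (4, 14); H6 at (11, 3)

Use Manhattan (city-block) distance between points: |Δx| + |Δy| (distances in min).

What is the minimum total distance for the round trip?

DC→V2→W6→F3→Q7→H6→DC: 21+2+14+27+18+2 = 84
DC→V2→W6→F3→H6→Q7→DC: 21+2+14+31+18+16 = 102
DC→V2→W6→Q7→F3→H6→DC: 21+2+17+27+31+2 = 100
DC→V2→W6→Q7→H6→F3→DC: 21+2+17+18+31+33 = 122
DC→V2→W6→H6→F3→Q7→DC: 21+2+21+31+27+16 = 118
DC→V2→W6→H6→Q7→F3→DC: 21+2+21+18+27+33 = 122
DC→V2→F3→W6→Q7→H6→DC: 21+12+14+17+18+2 = 84
DC→V2→F3→W6→H6→Q7→DC: 21+12+14+21+18+16 = 102
DC→V2→F3→Q7→W6→H6→DC: 21+12+27+17+21+2 = 100
DC→V2→F3→Q7→H6→W6→DC: 21+12+27+18+21+23 = 122
DC→V2→F3→H6→W6→Q7→DC: 21+12+31+21+17+16 = 118
DC→V2→F3→H6→Q7→W6→DC: 21+12+31+18+17+23 = 122
DC→V2→Q7→W6→F3→H6→DC: 21+15+17+14+31+2 = 100
DC→V2→Q7→W6→H6→F3→DC: 21+15+17+21+31+33 = 138
… (46 more)
DC→Q7→V2→W6→F3→H6→DC: 16+15+2+14+31+2 = 80  ← best
The minimum is 80.
One optimal route: DC → Q7 → V2 → W6 → F3 → H6 → DC (or its reverse).

Shortest round trip = 80 min.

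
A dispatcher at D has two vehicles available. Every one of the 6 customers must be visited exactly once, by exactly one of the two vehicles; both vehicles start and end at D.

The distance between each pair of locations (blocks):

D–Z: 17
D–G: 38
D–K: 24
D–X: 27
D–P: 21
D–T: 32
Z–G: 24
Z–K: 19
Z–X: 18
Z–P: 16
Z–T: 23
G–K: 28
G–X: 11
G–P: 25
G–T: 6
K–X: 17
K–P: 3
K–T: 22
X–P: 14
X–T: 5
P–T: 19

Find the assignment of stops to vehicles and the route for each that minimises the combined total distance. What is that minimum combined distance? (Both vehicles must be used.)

Minimum combined distance: 124 blocks.

Check every non-empty split of the stops between the two vehicles; for each half take its own optimal tour:
  {Z} + {G, K, X, P, T}: 34 + 90 = 124
  {G} + {Z, K, X, P, T}: 76 + 86 = 162
  {Z, G} + {K, X, P, T}: 79 + 78 = 157
  {K} + {Z, G, X, P, T}: 48 + 87 = 135
  {Z, K} + {G, X, P, T}: 60 + 84 = 144
  {G, K} + {Z, X, P, T}: 90 + 80 = 170
  … (31 splits in total)
Best: vehicle 1 D → Z → D = 34; vehicle 2 D → G → T → X → K → P → D = 90; combined 124.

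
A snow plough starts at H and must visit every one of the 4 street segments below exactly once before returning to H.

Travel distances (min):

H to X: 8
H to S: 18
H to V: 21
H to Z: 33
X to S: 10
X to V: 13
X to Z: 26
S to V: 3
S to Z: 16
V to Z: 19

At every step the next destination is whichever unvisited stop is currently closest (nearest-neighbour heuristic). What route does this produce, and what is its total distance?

From H: distances to unvisited — X=8, S=18, V=21, Z=33. Nearest is X (8).
From X: distances to unvisited — S=10, V=13, Z=26. Nearest is S (10).
From S: distances to unvisited — V=3, Z=16. Nearest is V (3).
From V: distances to unvisited — Z=19. Nearest is Z (19).
Return Z→H: 33.
Total = 8 + 10 + 3 + 19 + 33 = 73.

Nearest-neighbour total = 73 min; route H → X → S → V → Z → H.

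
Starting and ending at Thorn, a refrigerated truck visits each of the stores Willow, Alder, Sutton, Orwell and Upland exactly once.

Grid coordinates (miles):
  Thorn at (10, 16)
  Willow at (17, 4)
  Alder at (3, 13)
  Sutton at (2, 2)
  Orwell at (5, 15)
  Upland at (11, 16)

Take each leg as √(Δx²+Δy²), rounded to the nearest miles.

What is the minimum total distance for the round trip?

Minimum total distance: 48 miles.

Thorn-Willow-Alder-Sutton-Orwell-Upland-Thorn: 14+17+11+13+6+1 = 62
Thorn-Willow-Alder-Sutton-Upland-Orwell-Thorn: 14+17+11+17+6+5 = 70
Thorn-Willow-Alder-Orwell-Sutton-Upland-Thorn: 14+17+3+13+17+1 = 65
Thorn-Willow-Alder-Orwell-Upland-Sutton-Thorn: 14+17+3+6+17+16 = 73
Thorn-Willow-Alder-Upland-Sutton-Orwell-Thorn: 14+17+9+17+13+5 = 75
Thorn-Willow-Alder-Upland-Orwell-Sutton-Thorn: 14+17+9+6+13+16 = 75
Thorn-Willow-Sutton-Alder-Orwell-Upland-Thorn: 14+15+11+3+6+1 = 50
Thorn-Willow-Sutton-Alder-Upland-Orwell-Thorn: 14+15+11+9+6+5 = 60
Thorn-Willow-Sutton-Orwell-Alder-Upland-Thorn: 14+15+13+3+9+1 = 55
Thorn-Willow-Sutton-Orwell-Upland-Alder-Thorn: 14+15+13+6+9+8 = 65
Thorn-Willow-Sutton-Upland-Alder-Orwell-Thorn: 14+15+17+9+3+5 = 63
Thorn-Willow-Sutton-Upland-Orwell-Alder-Thorn: 14+15+17+6+3+8 = 63
Thorn-Willow-Orwell-Alder-Sutton-Upland-Thorn: 14+16+3+11+17+1 = 62
Thorn-Willow-Orwell-Alder-Upland-Sutton-Thorn: 14+16+3+9+17+16 = 75
… (46 more)
Thorn-Orwell-Alder-Sutton-Willow-Upland-Thorn: 5+3+11+15+13+1 = 48  ← best
The minimum is 48.
One optimal route: Thorn → Orwell → Alder → Sutton → Willow → Upland → Thorn (or its reverse).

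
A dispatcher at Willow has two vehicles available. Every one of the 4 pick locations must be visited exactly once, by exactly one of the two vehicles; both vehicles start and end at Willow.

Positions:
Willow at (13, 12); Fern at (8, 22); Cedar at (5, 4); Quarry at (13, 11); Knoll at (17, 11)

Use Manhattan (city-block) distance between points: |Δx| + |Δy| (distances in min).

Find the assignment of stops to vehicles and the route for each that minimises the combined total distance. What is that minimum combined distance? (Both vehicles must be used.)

62 min — the smallest possible combined total.

There are 2^3 − 1 = 7 ways to divide the 4 stops into two non-empty groups. For each, the best each vehicle can do is its own shortest tour through its group:
  {Fern} + {Cedar, Quarry, Knoll}: 30 + 40 = 70
  {Cedar} + {Fern, Quarry, Knoll}: 32 + 40 = 72
  {Fern, Cedar} + {Quarry, Knoll}: 52 + 10 = 62
  {Quarry} + {Fern, Cedar, Knoll}: 2 + 60 = 62
  {Fern, Quarry} + {Cedar, Knoll}: 32 + 40 = 72
  {Cedar, Quarry} + {Fern, Knoll}: 32 + 40 = 72
  … (7 splits in total)
Best: vehicle 1 Willow → Fern → Cedar → Willow = 52; vehicle 2 Willow → Quarry → Knoll → Willow = 10; combined 62.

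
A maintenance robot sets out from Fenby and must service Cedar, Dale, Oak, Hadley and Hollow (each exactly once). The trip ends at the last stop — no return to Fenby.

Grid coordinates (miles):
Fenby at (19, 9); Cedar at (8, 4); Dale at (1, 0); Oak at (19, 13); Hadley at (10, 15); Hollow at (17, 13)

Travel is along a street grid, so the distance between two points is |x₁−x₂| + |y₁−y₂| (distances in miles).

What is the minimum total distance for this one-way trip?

There are 5! = 120 possible orderings.
Fenby - Cedar - Dale - Oak - Hadley - Hollow: 16+11+31+11+9 = 78
Fenby - Cedar - Dale - Oak - Hollow - Hadley: 16+11+31+2+9 = 69
Fenby - Cedar - Dale - Hadley - Oak - Hollow: 16+11+24+11+2 = 64
Fenby - Cedar - Dale - Hadley - Hollow - Oak: 16+11+24+9+2 = 62
Fenby - Cedar - Dale - Hollow - Oak - Hadley: 16+11+29+2+11 = 69
Fenby - Cedar - Dale - Hollow - Hadley - Oak: 16+11+29+9+11 = 76
Fenby - Cedar - Oak - Dale - Hadley - Hollow: 16+20+31+24+9 = 100
Fenby - Cedar - Oak - Dale - Hollow - Hadley: 16+20+31+29+9 = 105
Fenby - Cedar - Oak - Hadley - Dale - Hollow: 16+20+11+24+29 = 100
Fenby - Cedar - Oak - Hadley - Hollow - Dale: 16+20+11+9+29 = 85
Fenby - Cedar - Oak - Hollow - Dale - Hadley: 16+20+2+29+24 = 91
Fenby - Cedar - Oak - Hollow - Hadley - Dale: 16+20+2+9+24 = 71
Fenby - Cedar - Hadley - Dale - Oak - Hollow: 16+13+24+31+2 = 86
Fenby - Cedar - Hadley - Dale - Hollow - Oak: 16+13+24+29+2 = 84
… (106 more)
Fenby - Oak - Hollow - Hadley - Cedar - Dale: 4+2+9+13+11 = 39  ← best
The minimum is 39.
One shortest path: Fenby → Oak → Hollow → Hadley → Cedar → Dale.

Minimum one-way distance = 39 miles.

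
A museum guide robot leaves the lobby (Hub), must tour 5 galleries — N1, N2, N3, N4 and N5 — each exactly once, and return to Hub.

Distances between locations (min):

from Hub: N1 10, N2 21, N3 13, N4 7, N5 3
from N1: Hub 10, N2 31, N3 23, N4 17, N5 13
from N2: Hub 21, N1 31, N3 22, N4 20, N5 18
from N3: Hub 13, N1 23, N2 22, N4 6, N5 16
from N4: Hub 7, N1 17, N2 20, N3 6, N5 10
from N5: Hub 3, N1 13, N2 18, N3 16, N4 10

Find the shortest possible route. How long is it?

76 min — the shortest possible round trip.

Hub-N1-N2-N3-N4-N5-Hub: 10+31+22+6+10+3 = 82
Hub-N1-N2-N3-N5-N4-Hub: 10+31+22+16+10+7 = 96
Hub-N1-N2-N4-N3-N5-Hub: 10+31+20+6+16+3 = 86
Hub-N1-N2-N4-N5-N3-Hub: 10+31+20+10+16+13 = 100
Hub-N1-N2-N5-N3-N4-Hub: 10+31+18+16+6+7 = 88
Hub-N1-N2-N5-N4-N3-Hub: 10+31+18+10+6+13 = 88
Hub-N1-N3-N2-N4-N5-Hub: 10+23+22+20+10+3 = 88
Hub-N1-N3-N2-N5-N4-Hub: 10+23+22+18+10+7 = 90
Hub-N1-N3-N4-N2-N5-Hub: 10+23+6+20+18+3 = 80
Hub-N1-N3-N4-N5-N2-Hub: 10+23+6+10+18+21 = 88
Hub-N1-N3-N5-N2-N4-Hub: 10+23+16+18+20+7 = 94
Hub-N1-N3-N5-N4-N2-Hub: 10+23+16+10+20+21 = 100
Hub-N1-N4-N2-N3-N5-Hub: 10+17+20+22+16+3 = 88
Hub-N1-N4-N2-N5-N3-Hub: 10+17+20+18+16+13 = 94
… (46 more)
Hub-N1-N4-N3-N2-N5-Hub: 10+17+6+22+18+3 = 76  ← best
The minimum is 76.
One optimal route: Hub → N1 → N4 → N3 → N2 → N5 → Hub (or its reverse).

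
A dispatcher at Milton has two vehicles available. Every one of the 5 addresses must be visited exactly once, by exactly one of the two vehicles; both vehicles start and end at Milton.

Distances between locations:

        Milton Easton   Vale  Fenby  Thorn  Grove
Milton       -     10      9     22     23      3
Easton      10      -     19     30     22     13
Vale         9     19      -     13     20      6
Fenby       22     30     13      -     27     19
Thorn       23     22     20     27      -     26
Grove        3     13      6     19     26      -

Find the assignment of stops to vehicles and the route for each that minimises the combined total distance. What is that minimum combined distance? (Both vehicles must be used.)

Check every non-empty split of the stops between the two vehicles; for each half take its own optimal tour:
  {Easton} + {Vale, Fenby, Thorn, Grove}: 20 + 72 = 92
  {Vale} + {Easton, Fenby, Thorn, Grove}: 18 + 81 = 99
  {Easton, Vale} + {Fenby, Thorn, Grove}: 38 + 72 = 110
  {Fenby} + {Easton, Vale, Thorn, Grove}: 44 + 61 = 105
  {Easton, Fenby} + {Vale, Thorn, Grove}: 62 + 52 = 114
  {Vale, Fenby} + {Easton, Thorn, Grove}: 44 + 61 = 105
  … (15 splits in total)
  {Easton, Vale, Fenby, Thorn} + {Grove}: 81 + 6 = 87  ← best
Best: vehicle 1 Milton → Easton → Thorn → Fenby → Vale → Milton = 81; vehicle 2 Milton → Grove → Milton = 6; combined 87.

87 — the smallest possible combined total.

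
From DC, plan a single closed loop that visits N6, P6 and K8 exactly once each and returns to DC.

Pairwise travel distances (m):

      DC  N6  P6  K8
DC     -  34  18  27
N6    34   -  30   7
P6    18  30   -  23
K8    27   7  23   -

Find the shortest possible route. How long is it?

82 m — the shortest possible round trip.

With 3 stops there are 3!/2 = 3 distinct round trips (a route and its reverse cost the same).
DC - N6 - P6 - K8 - DC: 34+30+23+27 = 114
DC - N6 - K8 - P6 - DC: 34+7+23+18 = 82
DC - P6 - N6 - K8 - DC: 18+30+7+27 = 82
The minimum is 82.
One optimal route: DC → N6 → K8 → P6 → DC (or its reverse).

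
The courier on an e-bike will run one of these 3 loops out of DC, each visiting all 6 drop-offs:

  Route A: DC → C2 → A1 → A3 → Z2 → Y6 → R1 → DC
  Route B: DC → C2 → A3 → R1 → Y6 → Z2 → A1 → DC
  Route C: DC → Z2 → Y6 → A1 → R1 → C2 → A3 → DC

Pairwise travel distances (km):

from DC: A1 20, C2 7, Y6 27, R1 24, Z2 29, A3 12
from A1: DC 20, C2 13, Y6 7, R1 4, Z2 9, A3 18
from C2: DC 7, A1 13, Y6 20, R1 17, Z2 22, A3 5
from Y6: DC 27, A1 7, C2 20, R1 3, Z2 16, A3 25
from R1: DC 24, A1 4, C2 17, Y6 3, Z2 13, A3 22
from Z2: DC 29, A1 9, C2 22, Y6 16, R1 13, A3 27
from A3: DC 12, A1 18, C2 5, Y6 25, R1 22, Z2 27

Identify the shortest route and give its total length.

Shortest is Route B, total 82 km.

Route A: 7 + 13 + 18 + 27 + 16 + 3 + 24 = 108
Route B: 7 + 5 + 22 + 3 + 16 + 9 + 20 = 82
Route C: 29 + 16 + 7 + 4 + 17 + 5 + 12 = 90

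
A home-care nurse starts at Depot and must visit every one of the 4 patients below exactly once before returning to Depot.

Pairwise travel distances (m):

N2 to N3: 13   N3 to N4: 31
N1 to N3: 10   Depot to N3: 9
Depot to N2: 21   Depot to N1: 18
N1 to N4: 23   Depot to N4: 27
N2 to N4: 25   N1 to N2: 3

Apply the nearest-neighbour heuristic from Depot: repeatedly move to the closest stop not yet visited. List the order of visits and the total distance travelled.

Nearest-neighbour total = 74 m; route Depot → N3 → N1 → N2 → N4 → Depot.

At Depot the remaining stops are N3 9, N1 18, N2 21, N4 27; go to N3.
At N3 the remaining stops are N1 10, N2 13, N4 31; go to N1.
At N1 the remaining stops are N2 3, N4 23; go to N2.
At N2 the remaining stops are N4 25; go to N4.
Return N4→Depot: 27.
Total = 9 + 10 + 3 + 25 + 27 = 74.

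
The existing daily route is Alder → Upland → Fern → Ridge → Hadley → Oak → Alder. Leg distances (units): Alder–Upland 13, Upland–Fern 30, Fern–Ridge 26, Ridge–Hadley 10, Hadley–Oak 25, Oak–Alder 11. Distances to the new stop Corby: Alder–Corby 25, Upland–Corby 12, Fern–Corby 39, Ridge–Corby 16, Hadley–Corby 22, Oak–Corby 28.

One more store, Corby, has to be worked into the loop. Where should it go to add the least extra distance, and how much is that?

Insertion cost between consecutive stops i–j is d(i,Corby) + d(Corby,j) − d(i,j):
  between Alder and Upland: 25 + 12 − 13 = 24
  between Upland and Fern: 12 + 39 − 30 = 21
  between Fern and Ridge: 39 + 16 − 26 = 29
  between Ridge and Hadley: 16 + 22 − 10 = 28
  between Hadley and Oak: 22 + 28 − 25 = 25
  between Oak and Alder: 28 + 25 − 11 = 42
Cheapest insertion is between Upland and Fern, adding 21.
New total = 115 + 21 = 136.

+21 — insert Corby between Upland and Fern.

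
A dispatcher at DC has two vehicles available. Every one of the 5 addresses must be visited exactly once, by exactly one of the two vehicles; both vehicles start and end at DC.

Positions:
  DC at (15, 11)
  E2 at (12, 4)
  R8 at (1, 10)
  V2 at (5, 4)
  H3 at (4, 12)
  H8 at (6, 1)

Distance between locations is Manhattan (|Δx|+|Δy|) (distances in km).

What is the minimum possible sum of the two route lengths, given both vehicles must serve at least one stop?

There are 2^4 − 1 = 15 ways to divide the 5 stops into two non-empty groups. For each, the best each vehicle can do is its own shortest tour through its group:
  {E2} + {R8, V2, H3, H8}: 20 + 50 = 70
  {R8} + {E2, V2, H3, H8}: 30 + 44 = 74
  {E2, R8} + {V2, H3, H8}: 42 + 44 = 86
  {V2} + {E2, R8, H3, H8}: 34 + 50 = 84
  {E2, V2} + {R8, H3, H8}: 34 + 50 = 84
  {R8, V2} + {E2, H3, H8}: 42 + 44 = 86
  … (15 splits in total)
Best: vehicle 1 DC → E2 → DC = 20; vehicle 2 DC → H3 → R8 → V2 → H8 → DC = 50; combined 70.

Minimum combined distance: 70 km.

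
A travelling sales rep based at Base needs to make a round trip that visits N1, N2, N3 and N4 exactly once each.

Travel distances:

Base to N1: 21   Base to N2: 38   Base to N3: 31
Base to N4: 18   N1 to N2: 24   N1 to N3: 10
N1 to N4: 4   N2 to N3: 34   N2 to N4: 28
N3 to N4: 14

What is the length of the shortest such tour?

With 4 stops there are 4!/2 = 12 distinct round trips (a route and its reverse cost the same).
Base→N1→N2→N3→N4→Base: 21+24+34+14+18 = 111
Base→N1→N2→N4→N3→Base: 21+24+28+14+31 = 118
Base→N1→N3→N2→N4→Base: 21+10+34+28+18 = 111
Base→N1→N3→N4→N2→Base: 21+10+14+28+38 = 111
Base→N1→N4→N2→N3→Base: 21+4+28+34+31 = 118
Base→N1→N4→N3→N2→Base: 21+4+14+34+38 = 111
Base→N2→N1→N3→N4→Base: 38+24+10+14+18 = 104
Base→N2→N1→N4→N3→Base: 38+24+4+14+31 = 111
Base→N2→N3→N1→N4→Base: 38+34+10+4+18 = 104
Base→N2→N4→N1→N3→Base: 38+28+4+10+31 = 111
Base→N3→N1→N2→N4→Base: 31+10+24+28+18 = 111
Base→N3→N2→N1→N4→Base: 31+34+24+4+18 = 111
The minimum is 104.
One optimal route: Base → N2 → N1 → N3 → N4 → Base (or its reverse).

104 — the shortest possible round trip.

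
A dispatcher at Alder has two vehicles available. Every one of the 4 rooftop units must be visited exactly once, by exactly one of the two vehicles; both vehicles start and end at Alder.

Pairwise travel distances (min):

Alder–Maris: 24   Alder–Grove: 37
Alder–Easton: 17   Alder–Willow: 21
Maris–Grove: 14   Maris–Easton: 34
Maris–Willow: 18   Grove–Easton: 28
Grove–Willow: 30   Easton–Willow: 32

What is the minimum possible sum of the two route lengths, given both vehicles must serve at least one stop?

There are 2^3 − 1 = 7 ways to divide the 4 stops into two non-empty groups. For each, the best each vehicle can do is its own shortest tour through its group:
  {Maris} + {Grove, Easton, Willow}: 48 + 96 = 144
  {Grove} + {Maris, Easton, Willow}: 74 + 90 = 164
  {Maris, Grove} + {Easton, Willow}: 75 + 70 = 145
  {Easton} + {Maris, Grove, Willow}: 34 + 89 = 123
  {Maris, Easton} + {Grove, Willow}: 75 + 88 = 163
  {Grove, Easton} + {Maris, Willow}: 82 + 63 = 145
  … (7 splits in total)
Best: vehicle 1 Alder → Easton → Alder = 34; vehicle 2 Alder → Maris → Grove → Willow → Alder = 89; combined 123.

123 min — the smallest possible combined total.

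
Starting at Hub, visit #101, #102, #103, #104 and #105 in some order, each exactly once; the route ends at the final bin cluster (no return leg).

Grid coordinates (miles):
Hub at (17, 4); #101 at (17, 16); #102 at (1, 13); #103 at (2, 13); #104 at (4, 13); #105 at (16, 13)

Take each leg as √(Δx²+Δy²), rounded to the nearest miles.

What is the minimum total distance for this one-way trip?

Minimum one-way distance = 28 miles.

There are 5! = 120 possible orderings.
Hub - #101 - #102 - #103 - #104 - #105: 12+16+1+2+12 = 43
Hub - #101 - #102 - #103 - #105 - #104: 12+16+1+14+12 = 55
Hub - #101 - #102 - #104 - #103 - #105: 12+16+3+2+14 = 47
Hub - #101 - #102 - #104 - #105 - #103: 12+16+3+12+14 = 57
Hub - #101 - #102 - #105 - #103 - #104: 12+16+15+14+2 = 59
Hub - #101 - #102 - #105 - #104 - #103: 12+16+15+12+2 = 57
Hub - #101 - #103 - #102 - #104 - #105: 12+15+1+3+12 = 43
Hub - #101 - #103 - #102 - #105 - #104: 12+15+1+15+12 = 55
Hub - #101 - #103 - #104 - #102 - #105: 12+15+2+3+15 = 47
Hub - #101 - #103 - #104 - #105 - #102: 12+15+2+12+15 = 56
Hub - #101 - #103 - #105 - #102 - #104: 12+15+14+15+3 = 59
Hub - #101 - #103 - #105 - #104 - #102: 12+15+14+12+3 = 56
Hub - #101 - #104 - #102 - #103 - #105: 12+13+3+1+14 = 43
Hub - #101 - #104 - #102 - #105 - #103: 12+13+3+15+14 = 57
… (106 more)
Hub - #105 - #101 - #104 - #103 - #102: 9+3+13+2+1 = 28  ← best
The minimum is 28.
One shortest path: Hub → #105 → #101 → #104 → #103 → #102.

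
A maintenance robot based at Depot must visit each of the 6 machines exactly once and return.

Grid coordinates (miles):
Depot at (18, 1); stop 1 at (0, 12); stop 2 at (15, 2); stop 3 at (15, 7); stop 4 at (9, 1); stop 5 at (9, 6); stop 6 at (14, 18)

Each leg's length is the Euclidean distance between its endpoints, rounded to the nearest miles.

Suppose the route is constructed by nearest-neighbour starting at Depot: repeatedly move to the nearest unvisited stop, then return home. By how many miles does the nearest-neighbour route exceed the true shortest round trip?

The nearest-neighbour route is 7 miles longer than optimal.

Depot: stop 2=3, stop 3=7, stop 4=9, stop 5=10, stop 6=17, stop 1=21 ⇒ stop 2
stop 2: stop 3=5, stop 4=6, stop 5=7, stop 6=16, stop 1=18 ⇒ stop 3
stop 3: stop 5=6, stop 4=8, stop 6=11, stop 1=16 ⇒ stop 5
stop 5: stop 4=5, stop 1=11, stop 6=13 ⇒ stop 4
stop 4: stop 1=14, stop 6=18 ⇒ stop 1
stop 1: stop 6=15 ⇒ stop 6
NN route Depot → stop 2 → stop 3 → stop 5 → stop 4 → stop 1 → stop 6 → Depot costs 65.
Optimal: Depot → stop 2 → stop 4 → stop 5 → stop 1 → stop 6 → stop 3 → Depot costs 58 (by enumerating all 360 distinct tours).
Excess = 65 − 58 = 7.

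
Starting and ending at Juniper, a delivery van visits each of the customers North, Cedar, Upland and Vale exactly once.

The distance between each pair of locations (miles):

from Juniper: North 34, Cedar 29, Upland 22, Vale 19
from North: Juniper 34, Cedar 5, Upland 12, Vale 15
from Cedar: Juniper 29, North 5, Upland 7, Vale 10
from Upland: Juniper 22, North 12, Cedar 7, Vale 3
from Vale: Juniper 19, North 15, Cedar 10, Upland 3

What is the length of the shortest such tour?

Minimum total distance: 68 miles.

Juniper-North-Cedar-Upland-Vale-Juniper: 34+5+7+3+19 = 68
Juniper-North-Cedar-Vale-Upland-Juniper: 34+5+10+3+22 = 74
Juniper-North-Upland-Cedar-Vale-Juniper: 34+12+7+10+19 = 82
Juniper-North-Upland-Vale-Cedar-Juniper: 34+12+3+10+29 = 88
Juniper-North-Vale-Cedar-Upland-Juniper: 34+15+10+7+22 = 88
Juniper-North-Vale-Upland-Cedar-Juniper: 34+15+3+7+29 = 88
Juniper-Cedar-North-Upland-Vale-Juniper: 29+5+12+3+19 = 68
Juniper-Cedar-North-Vale-Upland-Juniper: 29+5+15+3+22 = 74
Juniper-Cedar-Upland-North-Vale-Juniper: 29+7+12+15+19 = 82
Juniper-Cedar-Vale-North-Upland-Juniper: 29+10+15+12+22 = 88
Juniper-Upland-North-Cedar-Vale-Juniper: 22+12+5+10+19 = 68
Juniper-Upland-Cedar-North-Vale-Juniper: 22+7+5+15+19 = 68
The minimum is 68.
One optimal route: Juniper → North → Cedar → Upland → Vale → Juniper (or its reverse).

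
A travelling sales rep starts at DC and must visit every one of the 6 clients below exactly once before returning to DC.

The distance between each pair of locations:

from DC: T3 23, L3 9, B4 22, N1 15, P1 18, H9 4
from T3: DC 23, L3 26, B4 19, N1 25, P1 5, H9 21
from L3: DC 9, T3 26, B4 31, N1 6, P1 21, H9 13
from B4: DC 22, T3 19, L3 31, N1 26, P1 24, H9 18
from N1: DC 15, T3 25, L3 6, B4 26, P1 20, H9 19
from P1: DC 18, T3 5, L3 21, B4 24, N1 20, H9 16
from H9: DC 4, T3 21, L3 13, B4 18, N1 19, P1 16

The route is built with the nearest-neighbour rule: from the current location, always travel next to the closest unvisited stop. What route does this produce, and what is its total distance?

From DC: distances to unvisited — H9=4, L3=9, N1=15, P1=18, B4=22, T3=23. Nearest is H9 (4).
From H9: distances to unvisited — L3=13, P1=16, B4=18, N1=19, T3=21. Nearest is L3 (13).
From L3: distances to unvisited — N1=6, P1=21, T3=26, B4=31. Nearest is N1 (6).
From N1: distances to unvisited — P1=20, T3=25, B4=26. Nearest is P1 (20).
From P1: distances to unvisited — T3=5, B4=24. Nearest is T3 (5).
From T3: distances to unvisited — B4=19. Nearest is B4 (19).
Return B4→DC: 22.
Total = 4 + 13 + 6 + 20 + 5 + 19 + 22 = 89.

Total distance 89 via the nearest-neighbour route DC → H9 → L3 → N1 → P1 → T3 → B4 → DC.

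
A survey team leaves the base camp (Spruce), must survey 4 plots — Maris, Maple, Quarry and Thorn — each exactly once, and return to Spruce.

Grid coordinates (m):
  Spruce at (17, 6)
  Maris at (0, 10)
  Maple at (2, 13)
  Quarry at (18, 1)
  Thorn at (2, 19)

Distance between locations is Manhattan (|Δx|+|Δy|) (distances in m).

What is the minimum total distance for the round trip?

There are 12 distinct closed tours to check (reversals are equivalent).
Spruce - Maris - Maple - Quarry - Thorn - Spruce: 21+5+28+34+28 = 116
Spruce - Maris - Maple - Thorn - Quarry - Spruce: 21+5+6+34+6 = 72
Spruce - Maris - Quarry - Maple - Thorn - Spruce: 21+27+28+6+28 = 110
Spruce - Maris - Quarry - Thorn - Maple - Spruce: 21+27+34+6+22 = 110
Spruce - Maris - Thorn - Maple - Quarry - Spruce: 21+11+6+28+6 = 72
Spruce - Maris - Thorn - Quarry - Maple - Spruce: 21+11+34+28+22 = 116
Spruce - Maple - Maris - Quarry - Thorn - Spruce: 22+5+27+34+28 = 116
Spruce - Maple - Maris - Thorn - Quarry - Spruce: 22+5+11+34+6 = 78
Spruce - Maple - Quarry - Maris - Thorn - Spruce: 22+28+27+11+28 = 116
Spruce - Maple - Thorn - Maris - Quarry - Spruce: 22+6+11+27+6 = 72
Spruce - Quarry - Maris - Maple - Thorn - Spruce: 6+27+5+6+28 = 72
Spruce - Quarry - Maple - Maris - Thorn - Spruce: 6+28+5+11+28 = 78
The minimum is 72.
One optimal route: Spruce → Maris → Maple → Thorn → Quarry → Spruce (or its reverse).

Shortest round trip = 72 m.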